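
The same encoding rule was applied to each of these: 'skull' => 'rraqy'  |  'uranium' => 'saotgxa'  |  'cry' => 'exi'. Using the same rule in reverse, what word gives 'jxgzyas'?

mustard

The output letters match the input read backwards, each shifted +6: skull reversed is lluks. Two steps: reverse the string, then apply a Caesar shift of +6.
Reversing it on jxgzyas: shift back: j−6=d, x−6=r, g−6=a, z−6=t, y−6=s, a−6=u, s−6=m → dratsum; then reverse → mustard.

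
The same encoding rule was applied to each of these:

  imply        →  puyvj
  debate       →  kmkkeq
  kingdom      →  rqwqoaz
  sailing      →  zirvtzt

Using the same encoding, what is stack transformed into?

In imply: i→p is +7, m→u is +8, p→y is +9, l→v is +10 — the shift increases by 1 each position. The shift increases by 1 at each position, starting from +7: 7, 8, 9, ….
On stack: s+7=z, t+8=b, a+9=j, c+10=m, k+11=v.

zbjmv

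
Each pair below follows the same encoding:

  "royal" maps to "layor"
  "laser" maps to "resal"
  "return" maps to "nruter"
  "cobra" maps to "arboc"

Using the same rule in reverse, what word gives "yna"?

any

The output letters match the input read backwards: royal reversed is layor. The word is simply reversed.
Decoding yna: then reverse → any.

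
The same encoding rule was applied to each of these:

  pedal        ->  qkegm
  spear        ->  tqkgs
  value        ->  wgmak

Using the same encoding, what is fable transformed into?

The shift depends on letter class: consonant p→q is +1, but vowel e→k is +6. Vowels shift forward by 6 and consonants shift forward by 1.
For fable: f(cons)+1=g, a(vowel)+6=g, b(cons)+1=c, l(cons)+1=m, e(vowel)+6=k.

ggcmk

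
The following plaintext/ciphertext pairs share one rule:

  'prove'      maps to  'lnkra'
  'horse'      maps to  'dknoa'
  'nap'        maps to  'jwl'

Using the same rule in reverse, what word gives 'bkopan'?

Compare letters: p→l is +22, r→n is +22, o→k is +22 — a constant shift. Each letter is shifted forward by 22 in the alphabet (a Caesar shift of +22).
Undoing it on bkopan: b−22=f, k−22=o, o−22=s, p−22=t, a−22=e, n−22=r.

foster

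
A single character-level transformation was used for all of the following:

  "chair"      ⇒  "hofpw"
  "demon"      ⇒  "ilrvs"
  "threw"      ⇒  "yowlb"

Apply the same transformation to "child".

honsi

A repeating key of period 2 is used — shifts +5, +7 over and over.
For child: c+5=h, h+7=o, i+5=n, l+7=s, d+5=i.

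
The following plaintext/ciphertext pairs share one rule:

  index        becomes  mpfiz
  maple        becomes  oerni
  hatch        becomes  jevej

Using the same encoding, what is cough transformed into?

esyij

The shift depends on letter class: consonant n→p is +2, but vowel i→m is +4. The rule splits by letter class: vowels +4, consonants +2.
Applying it to cough: c(cons)+2=e, o(vowel)+4=s, u(vowel)+4=y, g(cons)+2=i, h(cons)+2=j.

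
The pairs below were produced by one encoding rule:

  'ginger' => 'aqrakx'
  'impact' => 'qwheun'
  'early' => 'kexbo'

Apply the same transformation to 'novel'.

rmdkb

g(6)→a(0) and i(8)→q(16) fit y≡21x+4 (mod 26); the inverse of 21 mod 26 is 5. This is an affine cipher: with a=0,…,z=25, each position x becomes (21x+4) mod 26.
Applying it to novel: n(13)→21·13+4≡17=r; o(14)→21·14+4≡12=m; v(21)→21·21+4≡3=d; e(4)→21·4+4≡10=k; l(11)→21·11+4≡1=b (all mod 26).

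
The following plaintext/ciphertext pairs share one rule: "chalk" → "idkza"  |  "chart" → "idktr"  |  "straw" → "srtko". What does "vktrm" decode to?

party

This is an affine cipher: with a=0,…,z=25, each position x becomes (25x+10) mod 26.
Undoing it on vktrm: v(21)→25·(21−10)≡15=p; k(10)→25·(10−10)≡0=a; t(19)→25·(19−10)≡17=r; r(17)→25·(17−10)≡19=t; m(12)→25·(12−10)≡24=y (all mod 26).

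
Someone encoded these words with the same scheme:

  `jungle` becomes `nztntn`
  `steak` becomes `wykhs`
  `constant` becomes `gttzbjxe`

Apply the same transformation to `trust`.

Letter i (0-indexed) is shifted by i+4, so successive shifts are 4, 5, 6, ….
For trust: t+4=x, r+5=w, u+6=a, s+7=z, t+8=b.

xwazb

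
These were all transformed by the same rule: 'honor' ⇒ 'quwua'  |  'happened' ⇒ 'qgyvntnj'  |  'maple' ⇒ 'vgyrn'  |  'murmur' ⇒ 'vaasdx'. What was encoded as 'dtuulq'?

Shifts by position in honor: pos 0: h→q (+9), pos 1: o→u (+6), pos 2: n→w (+9), pos 3: o→u (+6) — repeating every 2. A repeating key of period 2 is used — shifts +9, +6 over and over.
Undoing it on dtuulq: d−9=u, t−6=n, u−9=l, u−6=o, l−9=c, q−6=k.

unlock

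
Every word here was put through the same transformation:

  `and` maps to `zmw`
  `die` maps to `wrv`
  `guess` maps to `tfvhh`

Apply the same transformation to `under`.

Letters are reflected about the middle of the alphabet (position → 25−position): Atbash.
Applying it to under: u↔f, n↔m, d↔w, e↔v, r↔i.

fmwvi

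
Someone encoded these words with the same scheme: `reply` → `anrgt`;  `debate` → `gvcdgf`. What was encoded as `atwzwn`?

The output letters match the input read backwards, each shifted +2: reply reversed is ylper. Two steps: reverse the string, then apply a Caesar shift of +2.
Decoding atwzwn: shift back: a−2=y, t−2=r, w−2=u, z−2=x, w−2=u, n−2=l → yruxul; then reverse → luxury.

luxury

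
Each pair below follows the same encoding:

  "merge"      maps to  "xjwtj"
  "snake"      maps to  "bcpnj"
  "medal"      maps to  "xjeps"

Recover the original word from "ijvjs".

jewel

m(12)→x(23) and e(4)→j(9) fit y≡5x+15 (mod 26); the inverse of 5 mod 26 is 21. Each letter's alphabet position (a=0..z=25) is mapped through 5·x+15 mod 26 — an affine cipher.
Undoing it on ijvjs: i(8)→21·(8−15)≡9=j; j(9)→21·(9−15)≡4=e; v(21)→21·(21−15)≡22=w; j(9)→21·(9−15)≡4=e; s(18)→21·(18−15)≡11=l (all mod 26).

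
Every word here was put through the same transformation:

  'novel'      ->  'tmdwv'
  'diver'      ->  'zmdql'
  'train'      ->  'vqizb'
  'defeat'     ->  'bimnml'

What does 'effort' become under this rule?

bzwnnm

The output letters match the input read backwards, each shifted +8: novel reversed is levon. Two steps: reverse the string, then apply a Caesar shift of +8.
For effort: reverse → troffe; then shift: t+8=b, r+8=z, o+8=w, f+8=n, f+8=n, e+8=m.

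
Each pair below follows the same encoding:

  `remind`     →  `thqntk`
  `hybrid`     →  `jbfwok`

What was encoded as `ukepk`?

In remind: r→t is +2, e→h is +3, m→q is +4, i→n is +5 — the shift increases by 1 each position. The shift increases by 1 at each position, starting from +2: 2, 3, 4, ….
Undoing it on ukepk: u−2=s, k−3=h, e−4=a, p−5=k, k−6=e.

shake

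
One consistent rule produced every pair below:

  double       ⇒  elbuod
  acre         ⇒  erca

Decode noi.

ion

The output letters match the input read backwards: double reversed is elbuod. It's just the letters in reverse order.
Reversing it on noi: then reverse → ion.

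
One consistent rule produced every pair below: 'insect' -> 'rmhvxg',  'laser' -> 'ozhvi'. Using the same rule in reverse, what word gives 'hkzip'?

Each pair mirrors across the alphabet (i↔r, n↔m, s↔h): positions sum to 25. Letters are reflected about the middle of the alphabet (position → 25−position): Atbash.
Decoding hkzip: h↔s, k↔p, z↔a, i↔r, p↔k.

spark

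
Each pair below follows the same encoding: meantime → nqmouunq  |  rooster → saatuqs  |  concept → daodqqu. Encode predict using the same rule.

qsqeudu

The shift depends on letter class: consonant m→n is +1, but vowel e→q is +12. The rule splits by letter class: vowels +12, consonants +1.
On predict: p(cons)+1=q, r(cons)+1=s, e(vowel)+12=q, d(cons)+1=e, i(vowel)+12=u, c(cons)+1=d, t(cons)+1=u.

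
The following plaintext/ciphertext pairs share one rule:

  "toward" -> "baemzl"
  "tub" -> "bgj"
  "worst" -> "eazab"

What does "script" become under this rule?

The shift depends on letter class: consonant t→b is +8, but vowel o→a is +12. Vowels shift forward by 12 and consonants shift forward by 8.
On script: s(cons)+8=a, c(cons)+8=k, r(cons)+8=z, i(vowel)+12=u, p(cons)+8=x, t(cons)+8=b.

akzuxb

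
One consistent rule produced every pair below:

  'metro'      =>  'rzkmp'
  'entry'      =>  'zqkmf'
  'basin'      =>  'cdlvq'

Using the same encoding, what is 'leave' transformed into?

m(12)→r(17) and e(4)→z(25) fit y≡25x+3 (mod 26); the inverse of 25 mod 26 is 25. This is an affine cipher: with a=0,…,z=25, each position x becomes (25x+3) mod 26.
Applying it to leave: l(11)→25·11+3≡18=s; e(4)→25·4+3≡25=z; a(0)→25·0+3≡3=d; v(21)→25·21+3≡8=i; e(4)→25·4+3≡25=z (all mod 26).

szdiz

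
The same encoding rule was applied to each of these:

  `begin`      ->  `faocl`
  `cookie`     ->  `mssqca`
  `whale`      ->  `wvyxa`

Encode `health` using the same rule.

vayxbv

Each letter's alphabet position (a=0..z=25) is mapped through 7·x+24 mod 26 — an affine cipher.
On health: h(7)→7·7+24≡21=v; e(4)→7·4+24≡0=a; a(0)→7·0+24≡24=y; l(11)→7·11+24≡23=x; t(19)→7·19+24≡1=b; h(7)→7·7+24≡21=v (all mod 26).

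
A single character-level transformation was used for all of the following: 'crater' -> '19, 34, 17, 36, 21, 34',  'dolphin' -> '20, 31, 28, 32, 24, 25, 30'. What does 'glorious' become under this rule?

c is letter #3 and maps to 19: an offset of 16. Letters become their 1-based position plus 16 (so a→17, b→18, …).
For glorious: g=7→23, l=12→28, o=15→31, r=18→34, i=9→25, o=15→31, u=21→37, s=19→35.

23, 28, 31, 34, 25, 31, 37, 35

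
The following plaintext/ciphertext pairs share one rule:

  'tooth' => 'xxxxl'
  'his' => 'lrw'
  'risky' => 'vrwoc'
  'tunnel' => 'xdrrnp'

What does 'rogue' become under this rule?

Two shifts are in play — +9 for a/e/i/o/u, +4 for every other letter.
Applying it to rogue: r(cons)+4=v, o(vowel)+9=x, g(cons)+4=k, u(vowel)+9=d, e(vowel)+9=n.

vxkdn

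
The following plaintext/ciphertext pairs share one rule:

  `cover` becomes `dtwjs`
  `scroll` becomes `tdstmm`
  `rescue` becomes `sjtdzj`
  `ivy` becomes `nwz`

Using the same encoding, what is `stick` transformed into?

tundl

The shift depends on letter class: consonant c→d is +1, but vowel o→t is +5. The rule splits by letter class: vowels +5, consonants +1.
Applying it to stick: s(cons)+1=t, t(cons)+1=u, i(vowel)+5=n, c(cons)+1=d, k(cons)+1=l.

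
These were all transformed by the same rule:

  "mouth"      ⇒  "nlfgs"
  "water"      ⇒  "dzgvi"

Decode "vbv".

eye

Each pair mirrors across the alphabet (m↔n, o↔l, u↔f): positions sum to 25. Each letter is replaced by its mirror in the alphabet: a↔z, b↔y, c↔x, and so on (the Atbash cipher).
Undoing it on vbv: v↔e, b↔y, v↔e.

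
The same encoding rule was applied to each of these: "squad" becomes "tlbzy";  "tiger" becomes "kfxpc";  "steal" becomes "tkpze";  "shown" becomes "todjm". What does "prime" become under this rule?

ucfvp

s(18)→t(19) and q(16)→l(11) fit y≡17x+25 (mod 26); the inverse of 17 mod 26 is 23. This is an affine cipher: with a=0,…,z=25, each position x becomes (17x+25) mod 26.
For prime: p(15)→17·15+25≡20=u; r(17)→17·17+25≡2=c; i(8)→17·8+25≡5=f; m(12)→17·12+25≡21=v; e(4)→17·4+25≡15=p (all mod 26).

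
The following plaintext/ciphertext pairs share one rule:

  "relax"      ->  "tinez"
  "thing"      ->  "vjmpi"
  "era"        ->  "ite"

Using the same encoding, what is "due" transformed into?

fyi

The shift depends on letter class: consonant r→t is +2, but vowel e→i is +4. The rule splits by letter class: vowels +4, consonants +2.
Applying it to due: d(cons)+2=f, u(vowel)+4=y, e(vowel)+4=i.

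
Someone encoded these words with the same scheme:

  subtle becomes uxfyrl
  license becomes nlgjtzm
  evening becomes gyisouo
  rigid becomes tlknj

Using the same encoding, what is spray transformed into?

usvfe

In subtle: s→u is +2, u→x is +3, b→f is +4, t→y is +5 — the shift increases by 1 each position. Letter i (0-indexed) is shifted by i+2, so successive shifts are 2, 3, 4, ….
For spray: s+2=u, p+3=s, r+4=v, a+5=f, y+6=e.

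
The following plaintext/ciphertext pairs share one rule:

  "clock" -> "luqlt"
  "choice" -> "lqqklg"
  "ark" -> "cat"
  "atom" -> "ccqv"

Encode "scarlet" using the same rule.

The shift depends on letter class: consonant c→l is +9, but vowel o→q is +2. The rule splits by letter class: vowels +2, consonants +9.
Applying it to scarlet: s(cons)+9=b, c(cons)+9=l, a(vowel)+2=c, r(cons)+9=a, l(cons)+9=u, e(vowel)+2=g, t(cons)+9=c.

blcaugc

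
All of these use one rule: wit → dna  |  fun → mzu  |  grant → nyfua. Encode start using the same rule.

The shift depends on letter class: consonant w→d is +7, but vowel i→n is +5. Vowels shift forward by 5 and consonants shift forward by 7.
On start: s(cons)+7=z, t(cons)+7=a, a(vowel)+5=f, r(cons)+7=y, t(cons)+7=a.

zafya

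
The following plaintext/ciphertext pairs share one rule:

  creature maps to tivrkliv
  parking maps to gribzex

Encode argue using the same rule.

rixlv

Compare letters: c→t is +17, r→i is +17, e→v is +17 — a constant shift. This is a Caesar cipher with shift 17.
For argue: a+17=r, r+17=i, g+17=x, u+17=l, e+17=v.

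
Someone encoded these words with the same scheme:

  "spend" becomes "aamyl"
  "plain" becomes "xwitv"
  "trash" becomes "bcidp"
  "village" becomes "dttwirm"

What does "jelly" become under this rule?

rptwg

Shifts by position in spend: pos 0: s→a (+8), pos 1: p→a (+11), pos 2: e→m (+8), pos 3: n→y (+11) — repeating every 2. The shifts repeat in a cycle of length 2: positions 0,1,… shift by +8, +11, then the pattern repeats.
For jelly: j+8=r, e+11=p, l+8=t, l+11=w, y+8=g.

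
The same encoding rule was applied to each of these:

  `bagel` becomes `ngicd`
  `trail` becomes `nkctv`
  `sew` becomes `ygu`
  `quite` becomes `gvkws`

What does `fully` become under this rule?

annwh

The output letters match the input read backwards, each shifted +2: bagel reversed is legab. The word is reversed, then every letter is shifted forward by 2.
Applying it to fully: reverse → ylluf; then shift: y+2=a, l+2=n, l+2=n, u+2=w, f+2=h.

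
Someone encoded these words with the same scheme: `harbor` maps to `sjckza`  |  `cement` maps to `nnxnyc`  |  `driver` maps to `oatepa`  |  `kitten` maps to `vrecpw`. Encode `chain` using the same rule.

Shifts by position in harbor: pos 0: h→s (+11), pos 1: a→j (+9), pos 2: r→c (+11), pos 3: b→k (+9) — repeating every 2. A repeating key of period 2 is used — shifts +11, +9 over and over.
For chain: c+11=n, h+9=q, a+11=l, i+9=r, n+11=y.

nqlry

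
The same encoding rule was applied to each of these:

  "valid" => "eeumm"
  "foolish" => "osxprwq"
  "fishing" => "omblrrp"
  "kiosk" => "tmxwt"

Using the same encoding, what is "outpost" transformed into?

xyctxwc

The shifts repeat in a cycle of length 2: positions 0,1,… shift by +9, +4, then the pattern repeats.
On outpost: o+9=x, u+4=y, t+9=c, p+4=t, o+9=x, s+4=w, t+9=c.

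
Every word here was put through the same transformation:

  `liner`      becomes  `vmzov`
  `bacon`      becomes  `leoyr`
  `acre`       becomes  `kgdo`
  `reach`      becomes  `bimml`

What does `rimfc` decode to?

heavy

Shifts by position in liner: pos 0: l→v (+10), pos 1: i→m (+4), pos 2: n→z (+12), pos 3: e→o (+10), pos 4: r→v (+4) — repeating every 3. The shifts repeat in a cycle of length 3: positions 0,1,… shift by +10, +4, +12, then the pattern repeats.
Decoding rimfc: r−10=h, i−4=e, m−12=a, f−10=v, c−4=y.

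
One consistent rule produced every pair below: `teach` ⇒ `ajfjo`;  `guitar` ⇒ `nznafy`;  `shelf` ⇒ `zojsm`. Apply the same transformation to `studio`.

The shift depends on letter class: consonant t→a is +7, but vowel e→j is +5. Two shifts are in play — +5 for a/e/i/o/u, +7 for every other letter.
Applying it to studio: s(cons)+7=z, t(cons)+7=a, u(vowel)+5=z, d(cons)+7=k, i(vowel)+5=n, o(vowel)+5=t.

zazknt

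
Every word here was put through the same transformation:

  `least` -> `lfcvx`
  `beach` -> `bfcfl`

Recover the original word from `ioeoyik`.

The shift increases by 1 at each position, starting from +0: 0, 1, 2, ….
Reversing it on ioeoyik: i−0=i, o−1=n, e−2=c, o−3=l, y−4=u, i−5=d, k−6=e.

include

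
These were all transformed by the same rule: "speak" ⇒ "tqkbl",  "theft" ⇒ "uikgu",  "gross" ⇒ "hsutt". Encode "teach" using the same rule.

Shifts by position in speak: pos 0: s→t (+1), pos 1: p→q (+1), pos 2: e→k (+6), pos 3: a→b (+1), pos 4: k→l (+1) — repeating every 3. It's a Vigenère-style cipher with numeric key [1,1,6]: position i shifts by key[i mod 3].
On teach: t+1=u, e+1=f, a+6=g, c+1=d, h+1=i.

ufgdi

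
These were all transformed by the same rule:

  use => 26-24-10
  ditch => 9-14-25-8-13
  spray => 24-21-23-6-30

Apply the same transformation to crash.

u is letter #21 and maps to 26: an offset of 5. Each letter is replaced by its alphabet position (a=1..z=26) + 5.
Applying it to crash: c=3→8, r=18→23, a=1→6, s=19→24, h=8→13.

8-23-6-24-13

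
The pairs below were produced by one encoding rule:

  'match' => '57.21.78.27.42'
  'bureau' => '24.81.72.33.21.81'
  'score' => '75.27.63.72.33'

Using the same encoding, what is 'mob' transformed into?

m(#13)→57 and a(#1)→21: differences scale by 3, so n = 3·pos + 18. Each letter becomes 3×(its alphabet position, a=1..z=26) + 18.
Applying it to mob: m=13→57, o=15→63, b=2→24.

57.63.24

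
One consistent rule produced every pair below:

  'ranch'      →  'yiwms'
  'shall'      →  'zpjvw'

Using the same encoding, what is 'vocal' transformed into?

cwlkw

In ranch: r→y is +7, a→i is +8, n→w is +9, c→m is +10 — the shift increases by 1 each position. Letter i (0-indexed) is shifted by i+7, so successive shifts are 7, 8, 9, ….
Applying it to vocal: v+7=c, o+8=w, c+9=l, a+10=k, l+11=w.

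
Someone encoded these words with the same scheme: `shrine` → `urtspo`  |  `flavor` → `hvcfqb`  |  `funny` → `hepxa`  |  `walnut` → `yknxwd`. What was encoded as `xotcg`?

verse

It's a Vigenère-style cipher with numeric key [2,10]: position i shifts by key[i mod 2].
Reversing it on xotcg: x−2=v, o−10=e, t−2=r, c−10=s, g−2=e.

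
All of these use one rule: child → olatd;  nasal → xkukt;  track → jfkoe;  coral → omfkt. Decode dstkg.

c(2)→o(14) and h(7)→l(11) fit y≡15x+10 (mod 26); the inverse of 15 mod 26 is 7. This is an affine cipher: with a=0,…,z=25, each position x becomes (15x+10) mod 26.
Undoing it on dstkg: d(3)→7·(3−10)≡3=d; s(18)→7·(18−10)≡4=e; t(19)→7·(19−10)≡11=l; k(10)→7·(10−10)≡0=a; g(6)→7·(6−10)≡24=y (all mod 26).

delay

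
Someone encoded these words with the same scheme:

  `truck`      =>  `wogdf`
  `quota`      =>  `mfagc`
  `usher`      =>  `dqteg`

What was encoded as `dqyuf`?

The output letters match the input read backwards, each shifted +12: truck reversed is kcurt. Two steps: reverse the string, then apply a Caesar shift of +12.
Undoing it on dqyuf: shift back: d−12=r, q−12=e, y−12=m, u−12=i, f−12=t → remit; then reverse → timer.

timer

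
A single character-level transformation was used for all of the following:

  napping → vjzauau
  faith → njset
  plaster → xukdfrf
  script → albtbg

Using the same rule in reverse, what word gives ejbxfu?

warmth

In napping: n→v is +8, a→j is +9, p→z is +10, p→a is +11 — the shift increases by 1 each position. Each letter shifts forward by (position + 8), i.e. 8, 9, 10, … — the shift grows by one for each successive letter.
Reversing it on ejbxfu: e−8=w, j−9=a, b−10=r, x−11=m, f−12=t, u−13=h.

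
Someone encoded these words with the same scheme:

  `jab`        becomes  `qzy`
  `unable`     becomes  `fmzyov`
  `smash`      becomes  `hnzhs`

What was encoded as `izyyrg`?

Each pair mirrors across the alphabet (j↔q, a↔z, b↔y): positions sum to 25. This is the alphabet-reversal cipher (Atbash): a becomes z, b becomes y, etc.
Undoing it on izyyrg: i↔r, z↔a, y↔b, y↔b, r↔i, g↔t.

rabbit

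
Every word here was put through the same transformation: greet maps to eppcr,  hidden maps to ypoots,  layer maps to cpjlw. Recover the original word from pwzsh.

The output letters match the input read backwards, each shifted +11: greet reversed is teerg. The word is reversed, then every letter is shifted forward by 11.
Reversing it on pwzsh: shift back: p−11=e, w−11=l, z−11=o, s−11=h, h−11=w → elohw; then reverse → whole.

whole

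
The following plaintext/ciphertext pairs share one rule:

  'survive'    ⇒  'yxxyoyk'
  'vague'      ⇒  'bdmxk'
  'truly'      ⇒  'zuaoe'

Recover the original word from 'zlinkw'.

ticket

Shifts by position in survive: pos 0: s→y (+6), pos 1: u→x (+3), pos 2: r→x (+6), pos 3: v→y (+3) — repeating every 2. A repeating key of period 2 is used — shifts +6, +3 over and over.
Decoding zlinkw: z−6=t, l−3=i, i−6=c, n−3=k, k−6=e, w−3=t.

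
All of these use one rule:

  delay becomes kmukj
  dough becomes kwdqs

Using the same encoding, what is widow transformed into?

In delay: d→k is +7, e→m is +8, l→u is +9, a→k is +10 — the shift increases by 1 each position. Letter i (0-indexed) is shifted by i+7, so successive shifts are 7, 8, 9, ….
On widow: w+7=d, i+8=q, d+9=m, o+10=y, w+11=h.

dqmyh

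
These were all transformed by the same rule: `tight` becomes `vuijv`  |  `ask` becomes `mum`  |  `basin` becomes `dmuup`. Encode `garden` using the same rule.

The rule splits by letter class: vowels +12, consonants +2.
Applying it to garden: g(cons)+2=i, a(vowel)+12=m, r(cons)+2=t, d(cons)+2=f, e(vowel)+12=q, n(cons)+2=p.

imtfqp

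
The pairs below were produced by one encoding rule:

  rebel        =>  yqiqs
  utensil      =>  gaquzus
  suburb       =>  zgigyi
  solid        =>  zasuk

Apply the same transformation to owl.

ads

Vowels shift forward by 12 and consonants shift forward by 7.
For owl: o(vowel)+12=a, w(cons)+7=d, l(cons)+7=s.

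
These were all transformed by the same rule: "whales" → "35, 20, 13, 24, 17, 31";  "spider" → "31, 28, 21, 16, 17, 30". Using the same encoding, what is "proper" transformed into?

w is letter #23 and maps to 35: an offset of 12. Each letter is replaced by its alphabet position (a=1..z=26) + 12.
For proper: p=16→28, r=18→30, o=15→27, p=16→28, e=5→17, r=18→30.

28, 30, 27, 28, 17, 30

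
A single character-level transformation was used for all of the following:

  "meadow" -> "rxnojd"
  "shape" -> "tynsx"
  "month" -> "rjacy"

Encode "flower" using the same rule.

gijdxk

m(12)→r(17) and e(4)→x(23) fit y≡9x+13 (mod 26); the inverse of 9 mod 26 is 3. Each letter's alphabet position (a=0..z=25) is mapped through 9·x+13 mod 26 — an affine cipher.
On flower: f(5)→9·5+13≡6=g; l(11)→9·11+13≡8=i; o(14)→9·14+13≡9=j; w(22)→9·22+13≡3=d; e(4)→9·4+13≡23=x; r(17)→9·17+13≡10=k (all mod 26).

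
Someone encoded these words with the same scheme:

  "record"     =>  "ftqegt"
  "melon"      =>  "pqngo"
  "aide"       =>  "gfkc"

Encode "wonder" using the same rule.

tgfpqy

Two steps: reverse the string, then apply a Caesar shift of +2.
For wonder: reverse → rednow; then shift: r+2=t, e+2=g, d+2=f, n+2=p, o+2=q, w+2=y.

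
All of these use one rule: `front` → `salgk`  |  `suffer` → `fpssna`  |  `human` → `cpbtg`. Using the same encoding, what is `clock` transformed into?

dwldr

f(5)→s(18) and r(17)→a(0) fit y≡5x+19 (mod 26); the inverse of 5 mod 26 is 21. This is an affine cipher: with a=0,…,z=25, each position x becomes (5x+19) mod 26.
On clock: c(2)→5·2+19≡3=d; l(11)→5·11+19≡22=w; o(14)→5·14+19≡11=l; c(2)→5·2+19≡3=d; k(10)→5·10+19≡17=r (all mod 26).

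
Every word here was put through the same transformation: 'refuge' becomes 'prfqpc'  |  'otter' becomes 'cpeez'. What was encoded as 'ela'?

The output letters match the input read backwards, each shifted +11: refuge reversed is egufer. Two steps: reverse the string, then apply a Caesar shift of +11.
Decoding ela: shift back: e−11=t, l−11=a, a−11=p → tap; then reverse → pat.

pat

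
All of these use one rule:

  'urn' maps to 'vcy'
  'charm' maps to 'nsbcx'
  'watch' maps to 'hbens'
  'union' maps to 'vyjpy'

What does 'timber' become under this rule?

The shift depends on letter class: consonant r→c is +11, but vowel u→v is +1. Vowels shift forward by 1 and consonants shift forward by 11.
On timber: t(cons)+11=e, i(vowel)+1=j, m(cons)+11=x, b(cons)+11=m, e(vowel)+1=f, r(cons)+11=c.

ejxmfc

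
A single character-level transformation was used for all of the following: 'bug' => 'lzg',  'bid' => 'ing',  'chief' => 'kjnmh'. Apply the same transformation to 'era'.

The output letters match the input read backwards, each shifted +5: bug reversed is gub. The word is reversed, then every letter is shifted forward by 5.
For era: reverse → are; then shift: a+5=f, r+5=w, e+5=j.

fwj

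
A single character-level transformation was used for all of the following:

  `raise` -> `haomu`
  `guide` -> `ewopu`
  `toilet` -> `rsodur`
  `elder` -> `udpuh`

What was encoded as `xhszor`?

r(17)→h(7) and a(0)→a(0) fit y≡5x+0 (mod 26); the inverse of 5 mod 26 is 21. Treating letters as 0–25, the rule is x ↦ 5x + 0 (mod 26).
Decoding xhszor: x(23)→21·(23−0)≡15=p; h(7)→21·(7−0)≡17=r; s(18)→21·(18−0)≡14=o; z(25)→21·(25−0)≡5=f; o(14)→21·(14−0)≡8=i; r(17)→21·(17−0)≡19=t (all mod 26).

profit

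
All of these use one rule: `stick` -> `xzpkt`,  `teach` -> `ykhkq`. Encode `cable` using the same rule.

hgitn

In stick: s→x is +5, t→z is +6, i→p is +7, c→k is +8 — the shift increases by 1 each position. Letter i (0-indexed) is shifted by i+5, so successive shifts are 5, 6, 7, ….
On cable: c+5=h, a+6=g, b+7=i, l+8=t, e+9=n.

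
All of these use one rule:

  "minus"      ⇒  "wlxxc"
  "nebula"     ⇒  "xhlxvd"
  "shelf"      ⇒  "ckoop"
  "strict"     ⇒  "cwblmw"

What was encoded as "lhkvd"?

beast

A repeating key of period 2 is used — shifts +10, +3 over and over.
Decoding lhkvd: l−10=b, h−3=e, k−10=a, v−3=s, d−10=t.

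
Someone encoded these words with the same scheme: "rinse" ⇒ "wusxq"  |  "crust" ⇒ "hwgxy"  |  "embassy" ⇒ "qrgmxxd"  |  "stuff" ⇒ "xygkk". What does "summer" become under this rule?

The shift depends on letter class: consonant r→w is +5, but vowel i→u is +12. Two shifts are in play — +12 for a/e/i/o/u, +5 for every other letter.
Applying it to summer: s(cons)+5=x, u(vowel)+12=g, m(cons)+5=r, m(cons)+5=r, e(vowel)+12=q, r(cons)+5=w.

xgrrqw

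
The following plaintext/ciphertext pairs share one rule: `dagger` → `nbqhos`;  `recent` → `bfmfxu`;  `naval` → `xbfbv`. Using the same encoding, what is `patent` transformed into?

zbdfxu

Shifts by position in dagger: pos 0: d→n (+10), pos 1: a→b (+1), pos 2: g→q (+10), pos 3: g→h (+1) — repeating every 2. A repeating key of period 2 is used — shifts +10, +1 over and over.
On patent: p+10=z, a+1=b, t+10=d, e+1=f, n+10=x, t+1=u.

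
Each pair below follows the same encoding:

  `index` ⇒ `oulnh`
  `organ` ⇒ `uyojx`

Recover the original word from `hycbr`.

brush

In index: i→o is +6, n→u is +7, d→l is +8, e→n is +9 — the shift increases by 1 each position. Each letter shifts forward by (position + 6), i.e. 6, 7, 8, … — the shift grows by one for each successive letter.
Reversing it on hycbr: h−6=b, y−7=r, c−8=u, b−9=s, r−10=h.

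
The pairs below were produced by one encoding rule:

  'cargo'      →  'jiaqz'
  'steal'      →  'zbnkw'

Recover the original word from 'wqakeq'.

pirate

In cargo: c→j is +7, a→i is +8, r→a is +9, g→q is +10 — the shift increases by 1 each position. Each letter shifts forward by (position + 7), i.e. 7, 8, 9, … — the shift grows by one for each successive letter.
Reversing it on wqakeq: w−7=p, q−8=i, a−9=r, k−10=a, e−11=t, q−12=e.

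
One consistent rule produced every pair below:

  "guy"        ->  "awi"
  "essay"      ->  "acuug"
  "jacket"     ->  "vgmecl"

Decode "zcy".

wax

The output letters match the input read backwards, each shifted +2: guy reversed is yug. Two steps: reverse the string, then apply a Caesar shift of +2.
Undoing it on zcy: shift back: z−2=x, c−2=a, y−2=w → xaw; then reverse → wax.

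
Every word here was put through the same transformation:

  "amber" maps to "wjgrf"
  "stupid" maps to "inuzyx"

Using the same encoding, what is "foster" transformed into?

The output letters match the input read backwards, each shifted +5: amber reversed is rebma. Two steps: reverse the string, then apply a Caesar shift of +5.
On foster: reverse → retsof; then shift: r+5=w, e+5=j, t+5=y, s+5=x, o+5=t, f+5=k.

wjyxtk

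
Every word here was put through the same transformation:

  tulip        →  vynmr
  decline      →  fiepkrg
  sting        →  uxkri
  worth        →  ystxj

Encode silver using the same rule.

umnzgv

It's a Vigenère-style cipher with numeric key [2,4]: position i shifts by key[i mod 2].
On silver: s+2=u, i+4=m, l+2=n, v+4=z, e+2=g, r+4=v.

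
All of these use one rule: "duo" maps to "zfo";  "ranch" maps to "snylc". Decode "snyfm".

The output letters match the input read backwards, each shifted +11: duo reversed is oud. Read the word backwards and shift each letter +11.
Decoding snyfm: shift back: s−11=h, n−11=c, y−11=n, f−11=u, m−11=b → hcnub; then reverse → bunch.

bunch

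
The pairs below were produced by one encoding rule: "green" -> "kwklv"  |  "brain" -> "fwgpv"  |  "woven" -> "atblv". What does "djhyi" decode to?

In green: g→k is +4, r→w is +5, e→k is +6, e→l is +7 — the shift increases by 1 each position. Each letter shifts forward by (position + 4), i.e. 4, 5, 6, … — the shift grows by one for each successive letter.
Reversing it on djhyi: d−4=z, j−5=e, h−6=b, y−7=r, i−8=a.

zebra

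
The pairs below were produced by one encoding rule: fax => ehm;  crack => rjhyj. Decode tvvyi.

broom

The output letters match the input read backwards, each shifted +7: fax reversed is xaf. The word is reversed, then every letter is shifted forward by 7.
Undoing it on tvvyi: shift back: t−7=m, v−7=o, v−7=o, y−7=r, i−7=b → moorb; then reverse → broom.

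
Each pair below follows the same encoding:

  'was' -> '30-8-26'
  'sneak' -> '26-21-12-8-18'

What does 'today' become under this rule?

w is letter #23 and maps to 30: an offset of 7. Each letter is replaced by its alphabet position (a=1..z=26) + 7.
On today: t=20→27, o=15→22, d=4→11, a=1→8, y=25→32.

27-22-11-8-32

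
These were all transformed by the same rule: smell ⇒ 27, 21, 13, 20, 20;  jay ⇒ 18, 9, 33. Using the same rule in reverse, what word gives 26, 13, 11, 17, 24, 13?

recipe

s is letter #19 and maps to 27: an offset of 8. Each letter is replaced by its alphabet position (a=1..z=26) + 8.
Undoing it on 26, 13, 11, 17, 24, 13: 26→(26−8)÷1=18=r, 13→(13−8)÷1=5=e, 11→(11−8)÷1=3=c, 17→(17−8)÷1=9=i, 24→(24−8)÷1=16=p, 13→(13−8)÷1=5=e.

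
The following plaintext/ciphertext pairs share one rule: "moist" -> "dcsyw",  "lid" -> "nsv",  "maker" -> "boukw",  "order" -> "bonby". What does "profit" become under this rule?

The output letters match the input read backwards, each shifted +10: moist reversed is tsiom. The word is reversed, then every letter is shifted forward by 10.
Applying it to profit: reverse → tiforp; then shift: t+10=d, i+10=s, f+10=p, o+10=y, r+10=b, p+10=z.

dspybz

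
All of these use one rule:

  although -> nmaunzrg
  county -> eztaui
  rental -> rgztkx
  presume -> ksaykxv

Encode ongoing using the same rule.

The output letters match the input read backwards, each shifted +6: although reversed is hguohtla. Two steps: reverse the string, then apply a Caesar shift of +6.
Applying it to ongoing: reverse → gniogno; then shift: g+6=m, n+6=t, i+6=o, o+6=u, g+6=m, n+6=t, o+6=u.

mtoumtu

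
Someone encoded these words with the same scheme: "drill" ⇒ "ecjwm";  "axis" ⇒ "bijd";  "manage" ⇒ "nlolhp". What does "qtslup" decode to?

Shifts by position in drill: pos 0: d→e (+1), pos 1: r→c (+11), pos 2: i→j (+1), pos 3: l→w (+11) — repeating every 2. The shifts repeat in a cycle of length 2: positions 0,1,… shift by +1, +11, then the pattern repeats.
Undoing it on qtslup: q−1=p, t−11=i, s−1=r, l−11=a, u−1=t, p−11=e.

pirate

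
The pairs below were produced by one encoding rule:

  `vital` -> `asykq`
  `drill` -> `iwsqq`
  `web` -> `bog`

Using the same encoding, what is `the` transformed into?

ymo

The shift depends on letter class: consonant v→a is +5, but vowel i→s is +10. The rule splits by letter class: vowels +10, consonants +5.
Applying it to the: t(cons)+5=y, h(cons)+5=m, e(vowel)+10=o.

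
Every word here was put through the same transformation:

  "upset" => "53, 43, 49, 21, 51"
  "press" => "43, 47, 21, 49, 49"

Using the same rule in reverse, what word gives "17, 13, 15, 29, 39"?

With a=1..z=26, the number is 2·pos + 11.
Undoing it on 17, 13, 15, 29, 39: 17→(17−11)÷2=3=c, 13→(13−11)÷2=1=a, 15→(15−11)÷2=2=b, 29→(29−11)÷2=9=i, 39→(39−11)÷2=14=n.

cabin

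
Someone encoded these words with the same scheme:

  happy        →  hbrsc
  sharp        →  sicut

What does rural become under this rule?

Letter i (0-indexed) is shifted by i+0, so successive shifts are 0, 1, 2, ….
Applying it to rural: r+0=r, u+1=v, r+2=t, a+3=d, l+4=p.

rvtdp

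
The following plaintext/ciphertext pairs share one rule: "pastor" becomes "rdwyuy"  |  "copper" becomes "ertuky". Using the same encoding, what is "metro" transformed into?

ohxwu

Each letter shifts forward by (position + 2), i.e. 2, 3, 4, … — the shift grows by one for each successive letter.
On metro: m+2=o, e+3=h, t+4=x, r+5=w, o+6=u.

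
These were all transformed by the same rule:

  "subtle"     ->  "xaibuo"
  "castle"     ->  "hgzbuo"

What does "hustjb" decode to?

collar

Letter i (0-indexed) is shifted by i+5, so successive shifts are 5, 6, 7, ….
Undoing it on hustjb: h−5=c, u−6=o, s−7=l, t−8=l, j−9=a, b−10=r.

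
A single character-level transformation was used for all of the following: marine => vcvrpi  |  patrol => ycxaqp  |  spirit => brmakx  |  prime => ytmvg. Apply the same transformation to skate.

bmecg

A repeating key of period 3 is used — shifts +9, +2, +4 over and over.
On skate: s+9=b, k+2=m, a+4=e, t+9=c, e+2=g.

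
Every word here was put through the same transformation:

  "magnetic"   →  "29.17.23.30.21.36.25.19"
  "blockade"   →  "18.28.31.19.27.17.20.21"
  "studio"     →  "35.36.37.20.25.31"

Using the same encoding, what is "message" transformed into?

29.21.35.35.17.23.21

The number is (letter's place in the alphabet, a=1) + 16.
On message: m=13→29, e=5→21, s=19→35, s=19→35, a=1→17, g=7→23, e=5→21.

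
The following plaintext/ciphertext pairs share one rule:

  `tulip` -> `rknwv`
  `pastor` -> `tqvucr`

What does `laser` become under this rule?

tgucn

The output letters match the input read backwards, each shifted +2: tulip reversed is pilut. The word is reversed, then every letter is shifted forward by 2.
For laser: reverse → resal; then shift: r+2=t, e+2=g, s+2=u, a+2=c, l+2=n.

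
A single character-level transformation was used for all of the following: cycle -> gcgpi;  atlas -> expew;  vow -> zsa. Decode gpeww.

class

It's a constant shift of +4 (ROT4).
Undoing it on gpeww: g−4=c, p−4=l, e−4=a, w−4=s, w−4=s.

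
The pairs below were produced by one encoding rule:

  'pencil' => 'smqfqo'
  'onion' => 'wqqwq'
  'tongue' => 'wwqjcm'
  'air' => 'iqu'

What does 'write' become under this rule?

zuqwm

The shift depends on letter class: consonant p→s is +3, but vowel e→m is +8. The rule splits by letter class: vowels +8, consonants +3.
Applying it to write: w(cons)+3=z, r(cons)+3=u, i(vowel)+8=q, t(cons)+3=w, e(vowel)+8=m.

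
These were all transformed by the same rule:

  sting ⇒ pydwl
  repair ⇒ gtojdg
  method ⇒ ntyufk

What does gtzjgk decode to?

s(18)→p(15) and t(19)→y(24) fit y≡9x+9 (mod 26); the inverse of 9 mod 26 is 3. Each letter's alphabet position (a=0..z=25) is mapped through 9·x+9 mod 26 — an affine cipher.
Reversing it on gtzjgk: g(6)→3·(6−9)≡17=r; t(19)→3·(19−9)≡4=e; z(25)→3·(25−9)≡22=w; j(9)→3·(9−9)≡0=a; g(6)→3·(6−9)≡17=r; k(10)→3·(10−9)≡3=d (all mod 26).

reward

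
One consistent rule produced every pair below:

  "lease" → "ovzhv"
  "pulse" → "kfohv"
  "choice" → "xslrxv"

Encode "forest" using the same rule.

Each pair mirrors across the alphabet (l↔o, e↔v, a↔z): positions sum to 25. Letters are reflected about the middle of the alphabet (position → 25−position): Atbash.
On forest: f↔u, o↔l, r↔i, e↔v, s↔h, t↔g.

ulivhg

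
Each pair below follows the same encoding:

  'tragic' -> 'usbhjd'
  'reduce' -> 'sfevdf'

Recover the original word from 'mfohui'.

Every letter moves 1 place later in the alphabet, wrapping around z→a.
Undoing it on mfohui: m−1=l, f−1=e, o−1=n, h−1=g, u−1=t, i−1=h.

length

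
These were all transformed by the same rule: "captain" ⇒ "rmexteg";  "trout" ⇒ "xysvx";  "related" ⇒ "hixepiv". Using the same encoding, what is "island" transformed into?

The output letters match the input read backwards, each shifted +4: captain reversed is niatpac. Two steps: reverse the string, then apply a Caesar shift of +4.
On island: reverse → dnalsi; then shift: d+4=h, n+4=r, a+4=e, l+4=p, s+4=w, i+4=m.

hrepwm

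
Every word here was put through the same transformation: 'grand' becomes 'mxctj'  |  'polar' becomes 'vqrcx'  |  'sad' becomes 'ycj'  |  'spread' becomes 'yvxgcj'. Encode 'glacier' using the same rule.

The rule splits by letter class: vowels +2, consonants +6.
On glacier: g(cons)+6=m, l(cons)+6=r, a(vowel)+2=c, c(cons)+6=i, i(vowel)+2=k, e(vowel)+2=g, r(cons)+6=x.

mrcikgx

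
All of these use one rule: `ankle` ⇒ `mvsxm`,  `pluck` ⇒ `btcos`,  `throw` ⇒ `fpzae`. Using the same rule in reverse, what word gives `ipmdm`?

It's a Vigenère-style cipher with numeric key [12,8,8]: position i shifts by key[i mod 3].
Decoding ipmdm: i−12=w, p−8=h, m−8=e, d−12=r, m−8=e.

where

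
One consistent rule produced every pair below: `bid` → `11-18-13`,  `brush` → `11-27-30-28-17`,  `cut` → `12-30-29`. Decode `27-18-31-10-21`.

rival

Each letter is replaced by its alphabet position (a=1..z=26) + 9.
Decoding 27-18-31-10-21: 27→(27−9)÷1=18=r, 18→(18−9)÷1=9=i, 31→(31−9)÷1=22=v, 10→(10−9)÷1=1=a, 21→(21−9)÷1=12=l.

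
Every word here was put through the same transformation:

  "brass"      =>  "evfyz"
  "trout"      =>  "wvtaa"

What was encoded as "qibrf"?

Each letter shifts forward by (position + 3), i.e. 3, 4, 5, … — the shift grows by one for each successive letter.
Decoding qibrf: q−3=n, i−4=e, b−5=w, r−6=l, f−7=y.

newly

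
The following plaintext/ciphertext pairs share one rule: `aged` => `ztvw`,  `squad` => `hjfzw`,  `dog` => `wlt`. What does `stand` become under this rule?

Each letter is replaced by its mirror in the alphabet: a↔z, b↔y, c↔x, and so on (the Atbash cipher).
On stand: s↔h, t↔g, a↔z, n↔m, d↔w.

hgzmw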